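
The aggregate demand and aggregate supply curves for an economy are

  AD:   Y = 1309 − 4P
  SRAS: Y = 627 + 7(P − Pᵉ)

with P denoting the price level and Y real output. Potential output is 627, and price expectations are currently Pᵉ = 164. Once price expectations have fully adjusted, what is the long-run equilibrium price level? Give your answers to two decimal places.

Short run: with Pᵉ = 164, SRAS is Y = 7P − 521. Setting AD = SRAS gives 1830 = 11P, so P = 166.36 and Y = 1309 − 4P = 643.55.
Output 643.55 is above potential 627, so over time expected prices rise and SRAS shifts left until Y returns to 627.
Long run: Y = 627 on the AD curve gives 627 = 1309 − 4P, so P = 170.50.

Long-run P = 170.50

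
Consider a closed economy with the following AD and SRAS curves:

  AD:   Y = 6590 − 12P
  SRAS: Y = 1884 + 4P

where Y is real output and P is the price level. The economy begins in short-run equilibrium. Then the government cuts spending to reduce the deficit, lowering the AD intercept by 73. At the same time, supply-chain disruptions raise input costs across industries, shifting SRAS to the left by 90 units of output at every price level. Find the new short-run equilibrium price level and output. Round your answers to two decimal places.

P = 295.19, Y = 2974.75

After both shocks: AD is Y = 6517 − 12P and SRAS is Y = 1794 + 4P.
Setting them equal: 4723 = 16P, so P = 295.19.
Substituting into AD, Y = 2974.75.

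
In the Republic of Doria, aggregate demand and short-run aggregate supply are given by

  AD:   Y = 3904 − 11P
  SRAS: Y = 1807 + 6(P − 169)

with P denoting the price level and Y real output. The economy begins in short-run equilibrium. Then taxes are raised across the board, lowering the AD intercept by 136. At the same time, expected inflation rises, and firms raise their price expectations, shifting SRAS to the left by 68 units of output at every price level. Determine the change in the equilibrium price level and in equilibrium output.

After both shocks: AD is Y = 3768 − 11P and SRAS is Y = 725 + 6P.
Setting them equal: 3043 = 17P, so P = 179.
Y = 3768 − 11·179 = 1799.
Initially P = 183, Y = 1891, so ΔP = -4 and ΔY = -92.

ΔP = -4, ΔY = -92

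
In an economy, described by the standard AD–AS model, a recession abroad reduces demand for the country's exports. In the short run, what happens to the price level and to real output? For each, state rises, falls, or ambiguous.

This is a negative demand shock: AD shifts left.
Moving along the upward-sloping SRAS curve, P falls and Y falls.

Price level: falls; output: falls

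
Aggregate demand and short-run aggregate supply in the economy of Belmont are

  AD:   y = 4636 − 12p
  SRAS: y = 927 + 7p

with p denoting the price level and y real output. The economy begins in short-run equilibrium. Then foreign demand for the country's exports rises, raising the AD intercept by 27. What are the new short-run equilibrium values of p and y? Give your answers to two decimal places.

This is a positive demand shock: AD shifts right.
New AD: y = 4663 − 12p.
Set AD = SRAS: 4663 − 12p = 927 + 7p, so 3736 = 19p and p = 196.63.
Substituting into AD, y = 2303.42.

p = 196.63, y = 2303.42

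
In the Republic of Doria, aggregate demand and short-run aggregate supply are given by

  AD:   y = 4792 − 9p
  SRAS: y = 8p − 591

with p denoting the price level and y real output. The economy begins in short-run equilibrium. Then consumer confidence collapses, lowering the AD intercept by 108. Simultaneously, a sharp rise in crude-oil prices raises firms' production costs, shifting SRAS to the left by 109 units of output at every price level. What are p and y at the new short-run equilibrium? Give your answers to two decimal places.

After both shocks: AD is y = 4684 − 9p and SRAS is y = 8p − 700.
Setting them equal: 5384 = 17p, so p = 316.71.
Substituting into AD, y = 1833.65.

p = 316.71, y = 1833.65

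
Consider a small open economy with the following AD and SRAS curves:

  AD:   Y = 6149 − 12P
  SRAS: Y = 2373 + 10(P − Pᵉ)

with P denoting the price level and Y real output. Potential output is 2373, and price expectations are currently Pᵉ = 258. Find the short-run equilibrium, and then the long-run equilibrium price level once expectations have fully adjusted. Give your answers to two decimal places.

Short run: with Pᵉ = 258, SRAS is Y = 10P − 207. Setting AD = SRAS gives 6356 = 22P, so P = 288.91 and Y = 6149 − 12P = 2682.09.
Output 2682.09 is above potential 2373, so over time expected prices rise and SRAS shifts left until Y returns to 2373.
Long run: Y = 2373 on the AD curve gives 2373 = 6149 − 12P, so P = 314.67.

Short run: P = 288.91, Y = 2682.09. Long run: P = 314.67.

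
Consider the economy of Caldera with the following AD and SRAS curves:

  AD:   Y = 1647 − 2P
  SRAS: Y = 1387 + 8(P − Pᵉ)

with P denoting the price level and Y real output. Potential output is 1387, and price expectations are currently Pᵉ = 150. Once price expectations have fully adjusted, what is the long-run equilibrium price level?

Short run: with Pᵉ = 150, SRAS is Y = 187 + 8P. Setting AD = SRAS gives 1460 = 10P, so P = 146 and Y = 1647 − 2·146 = 1355.
Output 1355 is below potential 1387, so over time expected prices fall and SRAS shifts right until Y returns to 1387.
Long run: Y = 1387 on the AD curve gives 1387 = 1647 − 2P, so P = 130.

Long-run P = 130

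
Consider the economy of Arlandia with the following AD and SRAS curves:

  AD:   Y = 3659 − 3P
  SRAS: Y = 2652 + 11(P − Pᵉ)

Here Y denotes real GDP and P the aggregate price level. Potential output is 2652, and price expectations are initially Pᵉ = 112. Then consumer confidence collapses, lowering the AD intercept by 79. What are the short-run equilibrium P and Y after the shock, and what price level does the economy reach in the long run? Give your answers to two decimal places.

AD shifts left: new AD is Y = 3580 − 3P. With Pᵉ = 112, SRAS is Y = 1420 + 11P.
Short run: 3580 − 3P = 1420 + 11P gives 2160 = 14P, so P = 154.29 and Y = 3580 − 3P = 3117.14.
Y = 3117.14 is above potential 2652; expectations adjust and SRAS shifts left until Y = 2652.
Long run: on the new AD curve, 2652 = 3580 − 3P gives P = 309.33.

Short run: P = 154.29, Y = 3117.14. Long run: P = 309.33.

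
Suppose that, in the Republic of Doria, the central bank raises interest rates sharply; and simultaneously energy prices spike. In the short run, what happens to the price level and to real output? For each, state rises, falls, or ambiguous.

The first event is a negative demand shock: AD shifts left, which by itself pushes P down and Y down.
The second is an adverse supply shock: SRAS shifts left, which by itself pushes P up and Y down.
The two shocks push P in opposite directions, so the effect on P is ambiguous. Both shocks push Y down, so Y falls.

Price level: ambiguous; output: falls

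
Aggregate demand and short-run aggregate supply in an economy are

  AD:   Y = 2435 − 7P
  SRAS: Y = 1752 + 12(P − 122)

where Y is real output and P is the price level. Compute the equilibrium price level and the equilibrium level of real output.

P = 113, Y = 1644

Write SRAS as Y = 1752 + 12P − 1464 = 288 + 12P.
Set AD = SRAS: 2435 − 7P = 288 + 12P, so 2147 = 19P and P = 113.
Then Y = 2435 − 7·113 = 1644.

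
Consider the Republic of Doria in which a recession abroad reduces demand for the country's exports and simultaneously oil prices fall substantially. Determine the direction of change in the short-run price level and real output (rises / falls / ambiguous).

The first event is a negative demand shock: AD shifts left, which by itself pushes P down and Y down.
The second is a favourable supply shock: SRAS shifts right, which by itself pushes P down and Y up.
Both shocks push P down, so P falls. The two shocks push Y in opposite directions, so the effect on Y is ambiguous.

Price level: falls; output: ambiguous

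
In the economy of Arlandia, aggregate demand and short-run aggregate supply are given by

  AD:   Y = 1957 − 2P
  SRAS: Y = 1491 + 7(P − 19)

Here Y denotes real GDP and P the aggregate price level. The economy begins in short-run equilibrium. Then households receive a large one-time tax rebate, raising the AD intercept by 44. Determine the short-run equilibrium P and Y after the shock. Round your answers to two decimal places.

P = 71.44, Y = 1858.11

This is a positive demand shock: AD shifts right.
New AD: Y = 2001 − 2P.
SRAS can be written Y = 1358 + 7P.
Set AD = SRAS: 2001 − 2P = 1358 + 7P, so 643 = 9P and P = 71.44.
Substituting into AD, Y = 1858.11.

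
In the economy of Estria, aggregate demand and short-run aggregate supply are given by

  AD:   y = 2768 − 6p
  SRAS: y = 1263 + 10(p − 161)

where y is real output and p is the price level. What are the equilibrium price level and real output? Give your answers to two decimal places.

p = 194.69, y = 1599.88

Write SRAS as y = 1263 + 10p − 1610 = 10p − 347.
Set AD = SRAS: 2768 − 6p = 10p − 347, so 3115 = 16p and p = 194.69.
Substituting into AD, y = 2768 − 6p = 1599.88.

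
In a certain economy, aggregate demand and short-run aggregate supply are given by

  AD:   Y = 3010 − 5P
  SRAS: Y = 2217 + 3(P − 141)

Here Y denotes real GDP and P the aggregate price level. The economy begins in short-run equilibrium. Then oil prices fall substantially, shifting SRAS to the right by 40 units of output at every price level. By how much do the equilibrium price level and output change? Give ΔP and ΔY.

This is a positive supply shock: SRAS shifts right.
New SRAS: Y = 1834 + 3P.
Set AD = SRAS: 3010 − 5P = 1834 + 3P, so 1176 = 8P and P = 147.
Y = 3010 − 5·147 = 2275.
Initially P = 152, Y = 2250, so ΔP = -5 and ΔY = +25.

ΔP = -5, ΔY = +25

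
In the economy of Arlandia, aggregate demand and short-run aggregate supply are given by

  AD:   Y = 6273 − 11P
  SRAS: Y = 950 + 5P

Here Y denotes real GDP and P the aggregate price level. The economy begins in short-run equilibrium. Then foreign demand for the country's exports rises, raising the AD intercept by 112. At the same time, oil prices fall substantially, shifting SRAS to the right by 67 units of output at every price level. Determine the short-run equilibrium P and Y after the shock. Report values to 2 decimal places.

After both shocks: AD is Y = 6385 − 11P and SRAS is Y = 1017 + 5P.
Setting them equal: 5368 = 16P, so P = 335.50.
Substituting into AD, Y = 2694.50.

P = 335.50, Y = 2694.50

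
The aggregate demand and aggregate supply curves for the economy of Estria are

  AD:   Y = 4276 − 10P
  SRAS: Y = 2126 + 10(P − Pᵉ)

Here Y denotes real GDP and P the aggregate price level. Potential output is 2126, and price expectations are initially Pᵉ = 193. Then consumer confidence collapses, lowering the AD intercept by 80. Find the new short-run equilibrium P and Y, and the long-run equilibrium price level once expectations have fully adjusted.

AD shifts left: new AD is Y = 4196 − 10P. With Pᵉ = 193, SRAS is Y = 196 + 10P.
Short run: 4196 − 10P = 196 + 10P gives 4000 = 20P, so P = 200 and Y = 4196 − 10·200 = 2196.
Y = 2196 is above potential 2126; expectations adjust and SRAS shifts left until Y = 2126.
Long run: on the new AD curve, 2126 = 4196 − 10P gives P = 207.

Short run: P = 200, Y = 2196. Long run: P = 207.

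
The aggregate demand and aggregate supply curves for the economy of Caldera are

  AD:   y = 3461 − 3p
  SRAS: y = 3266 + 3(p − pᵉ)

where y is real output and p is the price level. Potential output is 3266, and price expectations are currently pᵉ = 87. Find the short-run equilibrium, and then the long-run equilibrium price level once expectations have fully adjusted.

Short run: p = 76, y = 3233. Long run: p = 65.

Short run: with pᵉ = 87, SRAS is y = 3005 + 3p. Setting AD = SRAS gives 456 = 6p, so p = 76 and y = 3461 − 3·76 = 3233.
Output 3233 is below potential 3266, so over time expected prices fall and SRAS shifts right until y returns to 3266.
Long run: y = 3266 on the AD curve gives 3266 = 3461 − 3p, so p = 65.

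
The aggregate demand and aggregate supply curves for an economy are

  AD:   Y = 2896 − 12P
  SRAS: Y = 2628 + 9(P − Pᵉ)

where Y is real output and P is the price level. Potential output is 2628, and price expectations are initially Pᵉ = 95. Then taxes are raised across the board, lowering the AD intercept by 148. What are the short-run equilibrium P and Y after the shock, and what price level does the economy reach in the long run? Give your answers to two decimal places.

AD shifts left: new AD is Y = 2748 − 12P. With Pᵉ = 95, SRAS is Y = 1773 + 9P.
Short run: 2748 − 12P = 1773 + 9P gives 975 = 21P, so P = 46.43 and Y = 2748 − 12P = 2190.86.
Y = 2190.86 is below potential 2628; expectations adjust and SRAS shifts right until Y = 2628.
Long run: on the new AD curve, 2628 = 2748 − 12P gives P = 10.00.

Short run: P = 46.43, Y = 2190.86. Long run: P = 10.00.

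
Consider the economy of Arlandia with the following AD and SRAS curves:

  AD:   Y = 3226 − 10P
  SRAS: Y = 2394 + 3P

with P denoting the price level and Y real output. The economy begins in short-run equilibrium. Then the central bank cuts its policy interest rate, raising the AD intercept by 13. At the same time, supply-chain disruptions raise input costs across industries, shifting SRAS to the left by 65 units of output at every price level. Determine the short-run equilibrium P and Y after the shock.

After both shocks: AD is Y = 3239 − 10P and SRAS is Y = 2329 + 3P.
Setting them equal: 910 = 13P, so P = 70.
Y = 3239 − 10·70 = 2539.

P = 70, Y = 2539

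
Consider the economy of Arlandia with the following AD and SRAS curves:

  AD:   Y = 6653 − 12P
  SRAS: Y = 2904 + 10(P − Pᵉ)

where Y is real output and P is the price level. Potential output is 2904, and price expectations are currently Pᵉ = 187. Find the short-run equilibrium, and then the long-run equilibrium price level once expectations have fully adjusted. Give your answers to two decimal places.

Short run: P = 255.41, Y = 3588.09. Long run: P = 312.42.

Short run: with Pᵉ = 187, SRAS is Y = 1034 + 10P. Setting AD = SRAS gives 5619 = 22P, so P = 255.41 and Y = 6653 − 12P = 3588.09.
Output 3588.09 is above potential 2904, so over time expected prices rise and SRAS shifts left until Y returns to 2904.
Long run: Y = 2904 on the AD curve gives 2904 = 6653 − 12P, so P = 312.42.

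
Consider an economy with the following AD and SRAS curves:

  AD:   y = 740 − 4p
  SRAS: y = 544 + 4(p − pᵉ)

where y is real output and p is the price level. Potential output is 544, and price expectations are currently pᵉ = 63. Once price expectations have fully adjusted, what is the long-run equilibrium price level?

Long-run p = 49

Short run: with pᵉ = 63, SRAS is y = 292 + 4p. Setting AD = SRAS gives 448 = 8p, so p = 56 and y = 740 − 4·56 = 516.
Output 516 is below potential 544, so over time expected prices fall and SRAS shifts right until y returns to 544.
Long run: y = 544 on the AD curve gives 544 = 740 − 4p, so p = 49.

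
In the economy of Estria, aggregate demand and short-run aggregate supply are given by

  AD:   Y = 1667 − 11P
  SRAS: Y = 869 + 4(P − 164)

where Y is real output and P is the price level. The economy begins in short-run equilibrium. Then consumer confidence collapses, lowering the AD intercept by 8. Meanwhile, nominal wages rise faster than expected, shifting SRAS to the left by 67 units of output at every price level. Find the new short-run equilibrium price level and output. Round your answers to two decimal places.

After both shocks: AD is Y = 1659 − 11P and SRAS is Y = 146 + 4P.
Setting them equal: 1513 = 15P, so P = 100.87.
Substituting into AD, Y = 549.47.

P = 100.87, Y = 549.47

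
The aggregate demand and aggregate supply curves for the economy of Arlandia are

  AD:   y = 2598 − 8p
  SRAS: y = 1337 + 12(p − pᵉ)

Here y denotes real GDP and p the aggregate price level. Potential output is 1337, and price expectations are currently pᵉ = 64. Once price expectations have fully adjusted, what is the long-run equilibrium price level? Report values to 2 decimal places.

Short run: with pᵉ = 64, SRAS is y = 569 + 12p. Setting AD = SRAS gives 2029 = 20p, so p = 101.45 and y = 2598 − 8p = 1786.40.
Output 1786.40 is above potential 1337, so over time expected prices rise and SRAS shifts left until y returns to 1337.
Long run: y = 1337 on the AD curve gives 1337 = 2598 − 8p, so p = 157.63.

Long-run p = 157.63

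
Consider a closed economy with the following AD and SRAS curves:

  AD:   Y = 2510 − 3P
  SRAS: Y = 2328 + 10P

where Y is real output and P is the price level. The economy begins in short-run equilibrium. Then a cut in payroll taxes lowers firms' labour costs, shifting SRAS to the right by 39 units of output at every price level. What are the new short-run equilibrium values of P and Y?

P = 11, Y = 2477

This is a positive supply shock: SRAS shifts right.
New SRAS: Y = 2367 + 10P.
Set AD = SRAS: 2510 − 3P = 2367 + 10P, so 143 = 13P and P = 11.
Y = 2510 − 3·11 = 2477.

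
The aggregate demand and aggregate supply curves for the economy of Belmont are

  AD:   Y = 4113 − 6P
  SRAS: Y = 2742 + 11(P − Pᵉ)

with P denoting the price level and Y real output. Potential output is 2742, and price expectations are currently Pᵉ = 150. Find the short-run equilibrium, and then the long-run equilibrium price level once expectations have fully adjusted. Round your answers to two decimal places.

Short run: P = 177.71, Y = 3046.76. Long run: P = 228.50.

Short run: with Pᵉ = 150, SRAS is Y = 1092 + 11P. Setting AD = SRAS gives 3021 = 17P, so P = 177.71 and Y = 4113 − 6P = 3046.76.
Output 3046.76 is above potential 2742, so over time expected prices rise and SRAS shifts left until Y returns to 2742.
Long run: Y = 2742 on the AD curve gives 2742 = 4113 − 6P, so P = 228.50.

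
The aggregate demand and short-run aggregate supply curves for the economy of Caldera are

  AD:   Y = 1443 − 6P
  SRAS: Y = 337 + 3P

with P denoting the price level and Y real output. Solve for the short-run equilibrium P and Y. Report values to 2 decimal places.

P = 122.89, Y = 705.67

Set AD = SRAS: 1443 − 6P = 337 + 3P, so 1106 = 9P and P = 122.89.
Substituting into AD, Y = 1443 − 6P = 705.67.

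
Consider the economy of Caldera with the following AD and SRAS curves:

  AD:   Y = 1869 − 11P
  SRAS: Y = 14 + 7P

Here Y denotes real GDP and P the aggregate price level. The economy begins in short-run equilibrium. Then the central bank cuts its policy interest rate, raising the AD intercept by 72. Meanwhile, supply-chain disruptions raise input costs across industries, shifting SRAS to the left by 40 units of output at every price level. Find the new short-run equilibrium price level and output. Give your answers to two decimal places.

P = 109.28, Y = 738.94

After both shocks: AD is Y = 1941 − 11P and SRAS is Y = 7P − 26.
Setting them equal: 1967 = 18P, so P = 109.28.
Substituting into AD, Y = 738.94.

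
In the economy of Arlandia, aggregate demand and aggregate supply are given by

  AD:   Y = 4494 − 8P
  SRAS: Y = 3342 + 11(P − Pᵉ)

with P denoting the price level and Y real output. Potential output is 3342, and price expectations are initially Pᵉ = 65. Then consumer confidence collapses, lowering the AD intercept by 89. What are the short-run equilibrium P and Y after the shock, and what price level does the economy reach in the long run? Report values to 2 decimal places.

AD shifts left: new AD is Y = 4405 − 8P. With Pᵉ = 65, SRAS is Y = 2627 + 11P.
Short run: 4405 − 8P = 2627 + 11P gives 1778 = 19P, so P = 93.58 and Y = 4405 − 8P = 3656.37.
Y = 3656.37 is above potential 3342; expectations adjust and SRAS shifts left until Y = 3342.
Long run: on the new AD curve, 3342 = 4405 − 8P gives P = 132.88.

Short run: P = 93.58, Y = 3656.37. Long run: P = 132.88.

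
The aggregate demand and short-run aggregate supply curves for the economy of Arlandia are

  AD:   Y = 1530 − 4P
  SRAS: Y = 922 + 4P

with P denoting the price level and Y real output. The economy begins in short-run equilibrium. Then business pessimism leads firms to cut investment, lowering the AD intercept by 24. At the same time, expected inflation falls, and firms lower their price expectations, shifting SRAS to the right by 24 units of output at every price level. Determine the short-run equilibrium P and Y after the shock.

P = 70, Y = 1226

After both shocks: AD is Y = 1506 − 4P and SRAS is Y = 946 + 4P.
Setting them equal: 560 = 8P, so P = 70.
Y = 1506 − 4·70 = 1226.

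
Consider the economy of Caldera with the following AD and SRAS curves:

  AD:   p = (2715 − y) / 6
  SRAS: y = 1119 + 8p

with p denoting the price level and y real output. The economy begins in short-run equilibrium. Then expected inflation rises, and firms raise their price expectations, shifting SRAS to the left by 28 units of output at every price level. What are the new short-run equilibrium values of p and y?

p = 116, y = 2019

This is a negative supply shock: SRAS shifts left.
New SRAS: y = 1091 + 8p.
Set AD = SRAS: 2715 − 6p = 1091 + 8p, so 1624 = 14p and p = 116.
y = 2715 − 6·116 = 2019.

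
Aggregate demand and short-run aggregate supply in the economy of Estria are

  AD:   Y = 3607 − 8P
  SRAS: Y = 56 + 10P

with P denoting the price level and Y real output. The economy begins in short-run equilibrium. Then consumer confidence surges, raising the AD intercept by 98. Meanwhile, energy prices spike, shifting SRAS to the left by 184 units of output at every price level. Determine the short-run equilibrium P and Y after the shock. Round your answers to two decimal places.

After both shocks: AD is Y = 3705 − 8P and SRAS is Y = 10P − 128.
Setting them equal: 3833 = 18P, so P = 212.94.
Substituting into AD, Y = 2001.44.

P = 212.94, Y = 2001.44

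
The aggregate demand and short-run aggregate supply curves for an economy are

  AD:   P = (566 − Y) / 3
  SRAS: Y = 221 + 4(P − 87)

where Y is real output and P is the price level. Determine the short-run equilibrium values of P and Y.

Write SRAS as Y = 221 + 4P − 348 = 4P − 127.
Rearrange AD to Y = 566 − 3P.
Set AD = SRAS: 566 − 3P = 4P − 127, so 693 = 7P and P = 99.
Then Y = 566 − 3·99 = 269.

P = 99, Y = 269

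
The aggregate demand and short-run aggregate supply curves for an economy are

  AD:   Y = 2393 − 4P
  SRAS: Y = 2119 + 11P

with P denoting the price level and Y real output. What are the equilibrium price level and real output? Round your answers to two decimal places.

Set AD = SRAS: 2393 − 4P = 2119 + 11P, so 274 = 15P and P = 18.27.
Substituting into AD, Y = 2393 − 4P = 2319.93.

P = 18.27, Y = 2319.93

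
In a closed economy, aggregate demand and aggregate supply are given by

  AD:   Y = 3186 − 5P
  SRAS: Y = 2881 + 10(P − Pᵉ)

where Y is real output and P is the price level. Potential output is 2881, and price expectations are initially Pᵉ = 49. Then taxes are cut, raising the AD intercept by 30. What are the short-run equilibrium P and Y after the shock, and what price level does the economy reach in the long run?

AD shifts right: new AD is Y = 3216 − 5P. With Pᵉ = 49, SRAS is Y = 2391 + 10P.
Short run: 3216 − 5P = 2391 + 10P gives 825 = 15P, so P = 55 and Y = 3216 − 5·55 = 2941.
Y = 2941 is above potential 2881; expectations adjust and SRAS shifts left until Y = 2881.
Long run: on the new AD curve, 2881 = 3216 − 5P gives P = 67.

Short run: P = 55, Y = 2941. Long run: P = 67.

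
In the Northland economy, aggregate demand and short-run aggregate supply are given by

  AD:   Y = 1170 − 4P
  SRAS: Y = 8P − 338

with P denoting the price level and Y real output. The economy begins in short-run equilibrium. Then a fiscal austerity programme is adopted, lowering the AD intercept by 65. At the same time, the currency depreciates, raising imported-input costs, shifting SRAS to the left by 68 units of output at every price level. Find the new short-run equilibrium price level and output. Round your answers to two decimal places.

P = 125.92, Y = 601.33

After both shocks: AD is Y = 1105 − 4P and SRAS is Y = 8P − 406.
Setting them equal: 1511 = 12P, so P = 125.92.
Substituting into AD, Y = 601.33.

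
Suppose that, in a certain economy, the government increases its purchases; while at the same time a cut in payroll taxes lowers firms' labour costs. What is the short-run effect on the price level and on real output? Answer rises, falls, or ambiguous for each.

The first event is a positive demand shock: AD shifts right, which by itself pushes P up and Y up.
The second is a favourable supply shock: SRAS shifts right, which by itself pushes P down and Y up.
The two shocks push P in opposite directions, so the effect on P is ambiguous. Both shocks push Y up, so Y rises.

Price level: ambiguous; output: rises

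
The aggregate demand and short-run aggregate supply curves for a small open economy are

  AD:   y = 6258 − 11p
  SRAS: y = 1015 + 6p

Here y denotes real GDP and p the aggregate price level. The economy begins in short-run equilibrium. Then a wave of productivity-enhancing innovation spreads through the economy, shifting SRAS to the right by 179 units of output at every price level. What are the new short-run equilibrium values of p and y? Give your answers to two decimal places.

This is a positive supply shock: SRAS shifts right.
New SRAS: y = 1194 + 6p.
Set AD = SRAS: 6258 − 11p = 1194 + 6p, so 5064 = 17p and p = 297.88.
Substituting into AD, y = 2981.29.

p = 297.88, y = 2981.29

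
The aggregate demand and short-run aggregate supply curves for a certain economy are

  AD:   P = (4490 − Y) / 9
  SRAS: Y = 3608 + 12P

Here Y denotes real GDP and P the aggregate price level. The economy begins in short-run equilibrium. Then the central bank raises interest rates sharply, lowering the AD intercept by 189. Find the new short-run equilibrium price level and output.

P = 33, Y = 4004

This is a negative demand shock: AD shifts left.
New AD: Y = 4301 − 9P.
Set AD = SRAS: 4301 − 9P = 3608 + 12P, so 693 = 21P and P = 33.
Y = 4301 − 9·33 = 4004.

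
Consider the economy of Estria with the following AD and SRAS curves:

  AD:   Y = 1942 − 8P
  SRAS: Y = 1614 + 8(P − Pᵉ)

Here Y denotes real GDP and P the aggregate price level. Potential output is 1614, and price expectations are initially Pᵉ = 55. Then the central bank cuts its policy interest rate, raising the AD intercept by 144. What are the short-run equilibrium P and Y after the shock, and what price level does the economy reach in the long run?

AD shifts right: new AD is Y = 2086 − 8P. With Pᵉ = 55, SRAS is Y = 1174 + 8P.
Short run: 2086 − 8P = 1174 + 8P gives 912 = 16P, so P = 57 and Y = 2086 − 8·57 = 1630.
Y = 1630 is above potential 1614; expectations adjust and SRAS shifts left until Y = 1614.
Long run: on the new AD curve, 1614 = 2086 − 8P gives P = 59.

Short run: P = 57, Y = 1630. Long run: P = 59.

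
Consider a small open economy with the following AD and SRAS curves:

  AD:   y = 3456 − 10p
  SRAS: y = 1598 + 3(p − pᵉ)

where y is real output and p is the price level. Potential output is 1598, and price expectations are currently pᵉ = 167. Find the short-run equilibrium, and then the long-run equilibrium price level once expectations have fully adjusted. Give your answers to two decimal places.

Short run: p = 181.46, y = 1641.38. Long run: p = 185.80.

Short run: with pᵉ = 167, SRAS is y = 1097 + 3p. Setting AD = SRAS gives 2359 = 13p, so p = 181.46 and y = 3456 − 10p = 1641.38.
Output 1641.38 is above potential 1598, so over time expected prices rise and SRAS shifts left until y returns to 1598.
Long run: y = 1598 on the AD curve gives 1598 = 3456 − 10p, so p = 185.80.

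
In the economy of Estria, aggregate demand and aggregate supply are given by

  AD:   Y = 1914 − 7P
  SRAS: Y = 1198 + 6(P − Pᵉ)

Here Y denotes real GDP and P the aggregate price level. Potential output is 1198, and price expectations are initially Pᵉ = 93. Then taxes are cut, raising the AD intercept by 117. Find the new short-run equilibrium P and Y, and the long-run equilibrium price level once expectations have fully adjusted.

AD shifts right: new AD is Y = 2031 − 7P. With Pᵉ = 93, SRAS is Y = 640 + 6P.
Short run: 2031 − 7P = 640 + 6P gives 1391 = 13P, so P = 107 and Y = 2031 − 7·107 = 1282.
Y = 1282 is above potential 1198; expectations adjust and SRAS shifts left until Y = 1198.
Long run: on the new AD curve, 1198 = 2031 − 7P gives P = 119.

Short run: P = 107, Y = 1282. Long run: P = 119.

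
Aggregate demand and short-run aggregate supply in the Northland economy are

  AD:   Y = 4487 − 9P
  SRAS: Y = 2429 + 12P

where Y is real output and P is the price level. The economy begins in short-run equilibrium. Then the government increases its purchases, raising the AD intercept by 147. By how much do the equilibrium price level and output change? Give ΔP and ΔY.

ΔP = +7, ΔY = +84

This is a positive demand shock: AD shifts right.
New AD: Y = 4634 − 9P.
Set AD = SRAS: 4634 − 9P = 2429 + 12P, so 2205 = 21P and P = 105.
Y = 4634 − 9·105 = 3689.
Initially P = 98, Y = 3605, so ΔP = +7 and ΔY = +84.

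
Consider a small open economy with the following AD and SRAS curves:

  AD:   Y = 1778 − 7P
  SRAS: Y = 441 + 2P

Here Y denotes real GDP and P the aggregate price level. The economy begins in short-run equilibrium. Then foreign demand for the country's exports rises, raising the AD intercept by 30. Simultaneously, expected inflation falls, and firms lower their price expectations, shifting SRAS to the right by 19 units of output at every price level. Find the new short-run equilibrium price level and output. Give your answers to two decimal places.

P = 149.78, Y = 759.56

After both shocks: AD is Y = 1808 − 7P and SRAS is Y = 460 + 2P.
Setting them equal: 1348 = 9P, so P = 149.78.
Substituting into AD, Y = 759.56.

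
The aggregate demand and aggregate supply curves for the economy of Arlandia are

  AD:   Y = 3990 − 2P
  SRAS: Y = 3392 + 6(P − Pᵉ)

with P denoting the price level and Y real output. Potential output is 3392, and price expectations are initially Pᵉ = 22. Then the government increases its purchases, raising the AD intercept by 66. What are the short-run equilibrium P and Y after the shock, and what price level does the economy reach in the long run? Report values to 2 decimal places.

AD shifts right: new AD is Y = 4056 − 2P. With Pᵉ = 22, SRAS is Y = 3260 + 6P.
Short run: 4056 − 2P = 3260 + 6P gives 796 = 8P, so P = 99.50 and Y = 4056 − 2P = 3857.00.
Y = 3857.00 is above potential 3392; expectations adjust and SRAS shifts left until Y = 3392.
Long run: on the new AD curve, 3392 = 4056 − 2P gives P = 332.00.

Short run: P = 99.50, Y = 3857.00. Long run: P = 332.00.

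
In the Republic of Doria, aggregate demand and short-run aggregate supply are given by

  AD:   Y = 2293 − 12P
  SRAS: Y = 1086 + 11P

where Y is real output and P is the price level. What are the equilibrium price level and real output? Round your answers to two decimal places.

Set AD = SRAS: 2293 − 12P = 1086 + 11P, so 1207 = 23P and P = 52.48.
Substituting into AD, Y = 2293 − 12P = 1663.26.

P = 52.48, Y = 1663.26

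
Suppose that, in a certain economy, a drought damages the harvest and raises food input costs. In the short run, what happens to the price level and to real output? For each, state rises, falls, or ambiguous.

Price level: rises; output: falls

This is an adverse supply shock: SRAS shifts left.
Moving along the downward-sloping AD curve, P rises and Y falls.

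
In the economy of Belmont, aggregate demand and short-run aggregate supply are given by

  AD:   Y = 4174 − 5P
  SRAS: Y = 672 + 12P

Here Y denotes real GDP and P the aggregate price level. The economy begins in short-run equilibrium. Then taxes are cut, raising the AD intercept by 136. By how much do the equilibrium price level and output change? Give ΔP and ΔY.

This is a positive demand shock: AD shifts right.
New AD: Y = 4310 − 5P.
Set AD = SRAS: 4310 − 5P = 672 + 12P, so 3638 = 17P and P = 214.
Y = 4310 − 5·214 = 3240.
Initially P = 206, Y = 3144, so ΔP = +8 and ΔY = +96.

ΔP = +8, ΔY = +96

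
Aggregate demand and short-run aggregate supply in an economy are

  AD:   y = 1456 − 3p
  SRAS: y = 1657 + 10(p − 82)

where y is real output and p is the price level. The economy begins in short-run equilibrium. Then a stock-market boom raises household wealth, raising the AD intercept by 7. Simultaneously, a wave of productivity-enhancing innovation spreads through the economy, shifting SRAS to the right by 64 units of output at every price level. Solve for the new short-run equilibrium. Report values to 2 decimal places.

After both shocks: AD is y = 1463 − 3p and SRAS is y = 901 + 10p.
Setting them equal: 562 = 13p, so p = 43.23.
Substituting into AD, y = 1333.31.

p = 43.23, y = 1333.31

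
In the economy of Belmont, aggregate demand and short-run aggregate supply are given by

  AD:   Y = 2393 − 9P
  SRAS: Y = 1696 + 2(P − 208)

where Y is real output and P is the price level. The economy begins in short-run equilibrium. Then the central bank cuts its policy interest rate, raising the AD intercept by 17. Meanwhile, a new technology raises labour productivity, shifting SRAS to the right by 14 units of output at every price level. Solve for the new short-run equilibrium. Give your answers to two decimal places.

P = 101.45, Y = 1496.91

After both shocks: AD is Y = 2410 − 9P and SRAS is Y = 1294 + 2P.
Setting them equal: 1116 = 11P, so P = 101.45.
Substituting into AD, Y = 1496.91.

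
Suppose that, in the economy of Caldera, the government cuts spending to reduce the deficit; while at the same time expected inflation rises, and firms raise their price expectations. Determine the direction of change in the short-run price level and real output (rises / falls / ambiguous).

The first event is a negative demand shock: AD shifts left, which by itself pushes P down and Y down.
The second is an adverse supply shock: SRAS shifts left, which by itself pushes P up and Y down.
The two shocks push P in opposite directions, so the effect on P is ambiguous. Both shocks push Y down, so Y falls.

Price level: ambiguous; output: falls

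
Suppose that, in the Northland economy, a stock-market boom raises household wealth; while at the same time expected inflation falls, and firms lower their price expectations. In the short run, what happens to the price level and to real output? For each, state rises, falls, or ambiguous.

The first event is a positive demand shock: AD shifts right, which by itself pushes P up and Y up.
The second is a favourable supply shock: SRAS shifts right, which by itself pushes P down and Y up.
The two shocks push P in opposite directions, so the effect on P is ambiguous. Both shocks push Y up, so Y rises.

Price level: ambiguous; output: rises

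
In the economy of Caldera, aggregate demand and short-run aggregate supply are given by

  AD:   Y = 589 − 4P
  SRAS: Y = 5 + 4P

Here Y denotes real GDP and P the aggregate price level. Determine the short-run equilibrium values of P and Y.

Set AD = SRAS: 589 − 4P = 5 + 4P, so 584 = 8P and P = 73.
Then Y = 589 − 4·73 = 297.

P = 73, Y = 297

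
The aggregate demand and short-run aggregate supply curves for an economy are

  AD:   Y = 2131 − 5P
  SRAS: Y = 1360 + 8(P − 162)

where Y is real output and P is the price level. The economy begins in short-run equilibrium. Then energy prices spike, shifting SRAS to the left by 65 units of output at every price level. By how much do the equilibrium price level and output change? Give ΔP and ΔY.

ΔP = +5, ΔY = -25

This is a negative supply shock: SRAS shifts left.
New SRAS: Y = 8P − 1.
Set AD = SRAS: 2131 − 5P = 8P − 1, so 2132 = 13P and P = 164.
Y = 2131 − 5·164 = 1311.
Initially P = 159, Y = 1336, so ΔP = +5 and ΔY = -25.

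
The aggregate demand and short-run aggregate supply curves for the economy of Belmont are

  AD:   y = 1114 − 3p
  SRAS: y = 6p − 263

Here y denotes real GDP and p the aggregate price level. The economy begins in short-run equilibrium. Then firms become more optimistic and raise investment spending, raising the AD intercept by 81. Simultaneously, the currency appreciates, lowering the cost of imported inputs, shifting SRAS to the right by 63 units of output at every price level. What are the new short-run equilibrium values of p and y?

p = 155, y = 730

After both shocks: AD is y = 1195 − 3p and SRAS is y = 6p − 200.
Setting them equal: 1395 = 9p, so p = 155.
y = 1195 − 3·155 = 730.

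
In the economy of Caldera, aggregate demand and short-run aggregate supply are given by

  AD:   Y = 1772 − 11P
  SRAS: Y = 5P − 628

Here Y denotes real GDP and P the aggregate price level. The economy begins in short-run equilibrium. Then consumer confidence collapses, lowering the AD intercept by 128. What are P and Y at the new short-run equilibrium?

P = 142, Y = 82

This is a negative demand shock: AD shifts left.
New AD: Y = 1644 − 11P.
Set AD = SRAS: 1644 − 11P = 5P − 628, so 2272 = 16P and P = 142.
Y = 1644 − 11·142 = 82.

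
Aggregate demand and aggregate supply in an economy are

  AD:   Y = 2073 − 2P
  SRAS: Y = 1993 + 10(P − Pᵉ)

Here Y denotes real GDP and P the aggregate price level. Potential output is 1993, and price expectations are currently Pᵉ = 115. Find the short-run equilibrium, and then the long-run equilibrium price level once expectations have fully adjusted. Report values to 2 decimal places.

Short run: P = 102.50, Y = 1868.00. Long run: P = 40.00.

Short run: with Pᵉ = 115, SRAS is Y = 843 + 10P. Setting AD = SRAS gives 1230 = 12P, so P = 102.50 and Y = 2073 − 2P = 1868.00.
Output 1868.00 is below potential 1993, so over time expected prices fall and SRAS shifts right until Y returns to 1993.
Long run: Y = 1993 on the AD curve gives 1993 = 2073 − 2P, so P = 40.00.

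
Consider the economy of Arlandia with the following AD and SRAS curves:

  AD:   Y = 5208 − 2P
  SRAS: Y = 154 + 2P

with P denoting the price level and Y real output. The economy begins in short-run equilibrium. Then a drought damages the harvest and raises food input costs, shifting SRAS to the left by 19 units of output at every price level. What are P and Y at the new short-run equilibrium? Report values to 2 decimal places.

This is a negative supply shock: SRAS shifts left.
New SRAS: Y = 135 + 2P.
Set AD = SRAS: 5208 − 2P = 135 + 2P, so 5073 = 4P and P = 1268.25.
Substituting into AD, Y = 2671.50.

P = 1268.25, Y = 2671.50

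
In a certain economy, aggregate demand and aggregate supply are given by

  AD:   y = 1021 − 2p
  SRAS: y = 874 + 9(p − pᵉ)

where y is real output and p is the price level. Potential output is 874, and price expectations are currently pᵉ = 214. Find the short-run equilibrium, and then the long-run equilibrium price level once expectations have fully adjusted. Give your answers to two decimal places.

Short run: p = 188.45, y = 644.09. Long run: p = 73.50.

Short run: with pᵉ = 214, SRAS is y = 9p − 1052. Setting AD = SRAS gives 2073 = 11p, so p = 188.45 and y = 1021 − 2p = 644.09.
Output 644.09 is below potential 874, so over time expected prices fall and SRAS shifts right until y returns to 874.
Long run: y = 874 on the AD curve gives 874 = 1021 − 2p, so p = 73.50.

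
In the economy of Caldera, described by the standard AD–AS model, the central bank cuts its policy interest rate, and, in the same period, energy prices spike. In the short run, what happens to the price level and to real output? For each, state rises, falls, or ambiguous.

The first event is a positive demand shock: AD shifts right, which by itself pushes P up and Y up.
The second is an adverse supply shock: SRAS shifts left, which by itself pushes P up and Y down.
Both shocks push P up, so P rises. The two shocks push Y in opposite directions, so the effect on Y is ambiguous.

Price level: rises; output: ambiguous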